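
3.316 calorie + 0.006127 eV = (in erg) 1.387e+08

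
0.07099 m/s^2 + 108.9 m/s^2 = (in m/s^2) 109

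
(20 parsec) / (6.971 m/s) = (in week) 1.464e+11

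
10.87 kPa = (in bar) 0.1087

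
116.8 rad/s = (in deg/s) 6692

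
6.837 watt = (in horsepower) 0.009169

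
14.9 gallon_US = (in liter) 56.4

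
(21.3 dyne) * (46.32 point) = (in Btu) 3.299e-09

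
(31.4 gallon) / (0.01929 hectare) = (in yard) 0.0006739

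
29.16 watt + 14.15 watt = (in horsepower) 0.05808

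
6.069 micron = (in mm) 0.006069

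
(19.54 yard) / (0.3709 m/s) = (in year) 1.528e-06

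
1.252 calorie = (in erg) 5.238e+07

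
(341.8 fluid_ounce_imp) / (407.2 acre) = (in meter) 5.893e-09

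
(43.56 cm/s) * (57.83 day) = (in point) 6.17e+09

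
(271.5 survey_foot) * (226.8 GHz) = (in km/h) 6.757e+13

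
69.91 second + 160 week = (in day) 1120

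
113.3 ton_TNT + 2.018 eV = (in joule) 4.74e+11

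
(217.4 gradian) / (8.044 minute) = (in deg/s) 0.4054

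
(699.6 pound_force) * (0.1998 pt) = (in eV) 1.369e+18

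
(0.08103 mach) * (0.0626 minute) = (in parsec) 3.358e-15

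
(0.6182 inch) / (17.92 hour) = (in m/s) 2.434e-07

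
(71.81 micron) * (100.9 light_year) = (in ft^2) 7.379e+14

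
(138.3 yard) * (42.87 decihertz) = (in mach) 1.592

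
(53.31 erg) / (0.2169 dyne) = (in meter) 2.458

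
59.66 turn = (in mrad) 3.749e+05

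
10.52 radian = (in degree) 602.8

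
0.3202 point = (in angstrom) 1.13e+06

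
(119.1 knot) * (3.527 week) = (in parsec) 4.236e-09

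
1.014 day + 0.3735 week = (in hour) 87.08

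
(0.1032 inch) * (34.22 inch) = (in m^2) 0.002278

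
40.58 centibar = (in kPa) 40.58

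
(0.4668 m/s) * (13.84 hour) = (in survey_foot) 7.631e+04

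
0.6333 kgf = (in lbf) 1.396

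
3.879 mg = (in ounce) 0.0001368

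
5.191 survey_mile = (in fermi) 8.354e+18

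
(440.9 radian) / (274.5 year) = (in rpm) 4.864e-07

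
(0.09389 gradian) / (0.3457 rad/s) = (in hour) 1.185e-06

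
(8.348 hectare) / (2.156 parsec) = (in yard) 1.372e-12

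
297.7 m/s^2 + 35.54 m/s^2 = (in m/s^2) 333.2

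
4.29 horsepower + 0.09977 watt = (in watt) 3199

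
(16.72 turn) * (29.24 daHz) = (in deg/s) 1.76e+06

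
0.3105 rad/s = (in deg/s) 17.79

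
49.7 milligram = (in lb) 0.0001096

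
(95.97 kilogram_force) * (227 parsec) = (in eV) 4.115e+40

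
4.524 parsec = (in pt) 3.957e+20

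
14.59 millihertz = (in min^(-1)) 0.8754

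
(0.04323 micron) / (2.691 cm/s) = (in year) 5.094e-14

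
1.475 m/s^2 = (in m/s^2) 1.475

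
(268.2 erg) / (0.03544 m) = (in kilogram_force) 7.717e-05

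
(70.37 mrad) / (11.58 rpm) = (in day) 6.716e-07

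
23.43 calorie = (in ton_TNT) 2.343e-08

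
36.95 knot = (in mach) 0.05583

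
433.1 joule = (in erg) 4.331e+09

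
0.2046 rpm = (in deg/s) 1.228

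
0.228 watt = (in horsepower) 0.0003058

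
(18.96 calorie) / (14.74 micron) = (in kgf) 5.488e+05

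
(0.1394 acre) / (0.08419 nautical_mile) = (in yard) 3.957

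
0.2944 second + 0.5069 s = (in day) 9.274e-06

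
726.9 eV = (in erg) 1.165e-09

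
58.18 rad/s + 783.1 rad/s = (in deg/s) 4.82e+04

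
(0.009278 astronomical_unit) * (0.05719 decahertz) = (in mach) 2.331e+06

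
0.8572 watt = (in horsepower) 0.00115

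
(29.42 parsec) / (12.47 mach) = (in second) 2.138e+14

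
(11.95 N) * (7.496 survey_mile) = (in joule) 1.442e+05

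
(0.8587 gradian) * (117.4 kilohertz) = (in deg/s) 9.073e+04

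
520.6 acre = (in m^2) 2.107e+06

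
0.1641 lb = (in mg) 7.443e+04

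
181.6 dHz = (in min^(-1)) 1090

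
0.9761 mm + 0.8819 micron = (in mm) 0.977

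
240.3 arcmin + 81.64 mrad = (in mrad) 151.5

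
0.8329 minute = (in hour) 0.01388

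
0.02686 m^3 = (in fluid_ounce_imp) 945.3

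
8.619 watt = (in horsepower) 0.01156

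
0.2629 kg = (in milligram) 2.629e+05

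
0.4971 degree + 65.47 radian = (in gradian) 4169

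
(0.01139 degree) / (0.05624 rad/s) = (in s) 0.003535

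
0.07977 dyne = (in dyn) 0.07977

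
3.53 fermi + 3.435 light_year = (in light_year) 3.435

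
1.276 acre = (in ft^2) 5.558e+04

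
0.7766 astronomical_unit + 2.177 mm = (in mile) 7.219e+07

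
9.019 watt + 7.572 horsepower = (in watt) 5655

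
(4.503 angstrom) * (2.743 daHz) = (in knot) 2.401e-08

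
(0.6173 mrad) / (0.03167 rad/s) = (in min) 0.0003249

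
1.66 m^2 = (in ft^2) 17.87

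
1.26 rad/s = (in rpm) 12.03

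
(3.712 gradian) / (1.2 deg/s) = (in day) 3.222e-05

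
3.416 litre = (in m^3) 0.003416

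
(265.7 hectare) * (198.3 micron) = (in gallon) 1.392e+05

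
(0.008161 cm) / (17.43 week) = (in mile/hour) 1.732e-11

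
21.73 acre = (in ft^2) 9.466e+05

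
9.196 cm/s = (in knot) 0.1788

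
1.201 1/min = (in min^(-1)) 1.201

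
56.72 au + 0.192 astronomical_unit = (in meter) 8.514e+12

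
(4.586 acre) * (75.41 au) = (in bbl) 1.317e+18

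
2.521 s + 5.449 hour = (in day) 0.2271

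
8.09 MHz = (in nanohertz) 8.09e+15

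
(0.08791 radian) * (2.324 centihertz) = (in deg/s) 0.1171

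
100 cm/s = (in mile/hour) 2.237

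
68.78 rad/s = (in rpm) 656.8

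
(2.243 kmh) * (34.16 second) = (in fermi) 2.128e+16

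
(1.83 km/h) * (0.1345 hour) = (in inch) 9690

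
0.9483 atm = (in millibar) 960.9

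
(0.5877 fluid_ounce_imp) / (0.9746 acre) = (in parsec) 1.372e-25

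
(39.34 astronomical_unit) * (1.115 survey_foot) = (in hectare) 2e+08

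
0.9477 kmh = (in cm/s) 26.32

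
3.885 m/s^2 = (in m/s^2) 3.885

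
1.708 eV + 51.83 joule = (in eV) 3.235e+20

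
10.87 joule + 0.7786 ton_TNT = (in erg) 3.258e+16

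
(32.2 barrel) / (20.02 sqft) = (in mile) 0.00171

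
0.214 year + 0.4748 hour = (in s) 6.75e+06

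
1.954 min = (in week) 0.0001938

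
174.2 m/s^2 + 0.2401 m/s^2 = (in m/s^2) 174.4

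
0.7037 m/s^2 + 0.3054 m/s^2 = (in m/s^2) 1.009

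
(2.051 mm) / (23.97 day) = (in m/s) 9.903e-10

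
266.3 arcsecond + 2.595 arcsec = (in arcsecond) 268.9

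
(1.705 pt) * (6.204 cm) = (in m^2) 3.732e-05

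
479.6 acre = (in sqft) 2.089e+07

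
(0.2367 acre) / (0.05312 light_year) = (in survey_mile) 1.184e-15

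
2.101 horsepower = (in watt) 1567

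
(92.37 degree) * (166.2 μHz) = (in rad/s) 0.0002679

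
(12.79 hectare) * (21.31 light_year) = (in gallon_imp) 5.672e+24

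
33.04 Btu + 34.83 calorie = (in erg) 3.5e+11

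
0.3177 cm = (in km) 3.177e-06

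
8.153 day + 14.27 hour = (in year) 0.02397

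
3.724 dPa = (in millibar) 0.003724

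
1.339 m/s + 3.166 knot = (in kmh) 10.68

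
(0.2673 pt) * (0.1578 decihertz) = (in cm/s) 0.0001488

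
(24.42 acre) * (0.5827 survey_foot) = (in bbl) 1.104e+05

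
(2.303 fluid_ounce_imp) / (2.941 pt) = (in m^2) 0.06307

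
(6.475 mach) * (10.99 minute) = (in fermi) 1.454e+21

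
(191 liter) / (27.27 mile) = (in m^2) 4.352e-06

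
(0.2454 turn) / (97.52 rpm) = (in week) 2.496e-07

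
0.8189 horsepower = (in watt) 610.7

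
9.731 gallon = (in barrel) 0.2317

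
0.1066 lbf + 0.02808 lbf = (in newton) 0.5991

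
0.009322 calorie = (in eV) 2.434e+17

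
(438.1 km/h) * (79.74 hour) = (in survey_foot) 1.146e+08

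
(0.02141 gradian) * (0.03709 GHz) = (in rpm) 1.191e+05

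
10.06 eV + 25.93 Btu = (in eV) 1.708e+23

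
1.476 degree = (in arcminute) 88.56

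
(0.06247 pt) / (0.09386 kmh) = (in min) 1.409e-05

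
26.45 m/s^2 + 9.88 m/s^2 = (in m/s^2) 36.33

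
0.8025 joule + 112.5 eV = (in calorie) 0.1918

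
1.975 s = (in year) 6.263e-08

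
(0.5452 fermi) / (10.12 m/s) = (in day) 6.235e-22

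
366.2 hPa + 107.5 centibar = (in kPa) 144.1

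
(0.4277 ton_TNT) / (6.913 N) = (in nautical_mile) 1.398e+05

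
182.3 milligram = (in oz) 0.00643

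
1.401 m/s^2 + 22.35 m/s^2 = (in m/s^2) 23.75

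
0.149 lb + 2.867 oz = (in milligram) 1.489e+05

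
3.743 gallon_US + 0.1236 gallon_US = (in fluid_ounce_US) 494.9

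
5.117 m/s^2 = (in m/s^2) 5.117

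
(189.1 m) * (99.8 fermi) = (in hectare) 1.887e-15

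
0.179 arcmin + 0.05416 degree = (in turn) 0.0001587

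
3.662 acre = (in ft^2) 1.595e+05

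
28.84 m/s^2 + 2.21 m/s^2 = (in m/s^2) 31.05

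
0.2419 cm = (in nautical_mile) 1.306e-06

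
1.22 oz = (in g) 34.59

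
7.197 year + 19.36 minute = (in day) 2627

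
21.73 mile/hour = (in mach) 0.02853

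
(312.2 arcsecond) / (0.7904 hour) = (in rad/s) 5.319e-07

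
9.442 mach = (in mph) 7192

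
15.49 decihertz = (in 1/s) 1.549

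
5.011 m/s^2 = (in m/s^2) 5.011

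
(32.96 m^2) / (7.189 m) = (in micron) 4.585e+06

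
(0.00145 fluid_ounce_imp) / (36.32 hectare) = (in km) 1.134e-16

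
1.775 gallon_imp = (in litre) 8.069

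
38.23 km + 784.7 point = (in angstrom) 3.823e+14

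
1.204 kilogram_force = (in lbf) 2.654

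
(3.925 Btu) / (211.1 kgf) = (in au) 1.337e-11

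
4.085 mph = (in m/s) 1.826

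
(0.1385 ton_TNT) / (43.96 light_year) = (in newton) 1.393e-09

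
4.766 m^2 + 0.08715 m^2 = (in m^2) 4.853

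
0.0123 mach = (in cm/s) 418.8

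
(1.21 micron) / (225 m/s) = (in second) 5.378e-09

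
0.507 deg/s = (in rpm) 0.0845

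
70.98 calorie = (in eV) 1.854e+21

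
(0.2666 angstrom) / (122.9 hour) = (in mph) 1.348e-16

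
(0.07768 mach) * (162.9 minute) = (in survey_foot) 8.482e+05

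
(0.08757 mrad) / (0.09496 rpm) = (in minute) 0.0001468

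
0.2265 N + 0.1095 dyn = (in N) 0.2265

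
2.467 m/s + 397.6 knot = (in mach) 0.608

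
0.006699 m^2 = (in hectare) 6.699e-07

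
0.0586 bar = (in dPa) 5.86e+04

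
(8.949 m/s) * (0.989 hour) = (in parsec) 1.033e-12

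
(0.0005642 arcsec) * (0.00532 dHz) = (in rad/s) 1.455e-12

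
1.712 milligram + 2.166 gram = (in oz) 0.07646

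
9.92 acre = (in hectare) 4.014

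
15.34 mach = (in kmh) 1.88e+04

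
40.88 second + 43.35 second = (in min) 1.404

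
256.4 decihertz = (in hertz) 25.64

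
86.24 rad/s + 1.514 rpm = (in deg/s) 4950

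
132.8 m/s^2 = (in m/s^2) 132.8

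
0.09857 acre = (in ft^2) 4294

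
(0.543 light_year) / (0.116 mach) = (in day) 1.505e+09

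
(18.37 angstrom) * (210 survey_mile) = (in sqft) 0.006683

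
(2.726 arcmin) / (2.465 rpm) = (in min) 5.12e-05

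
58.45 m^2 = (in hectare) 0.005845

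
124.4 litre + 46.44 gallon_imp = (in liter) 335.5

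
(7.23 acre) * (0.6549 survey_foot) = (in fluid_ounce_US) 1.975e+08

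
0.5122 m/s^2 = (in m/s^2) 0.5122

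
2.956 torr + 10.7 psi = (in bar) 0.7417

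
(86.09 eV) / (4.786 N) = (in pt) 8.169e-15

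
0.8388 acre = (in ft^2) 3.654e+04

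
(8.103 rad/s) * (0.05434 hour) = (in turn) 252.3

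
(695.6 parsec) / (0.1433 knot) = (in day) 3.37e+15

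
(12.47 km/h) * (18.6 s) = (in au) 4.307e-10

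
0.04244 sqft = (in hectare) 3.943e-07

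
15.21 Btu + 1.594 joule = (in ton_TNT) 3.836e-06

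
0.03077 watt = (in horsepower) 4.126e-05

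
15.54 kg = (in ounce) 548.2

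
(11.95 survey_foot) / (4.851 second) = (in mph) 1.68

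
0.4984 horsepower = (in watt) 371.7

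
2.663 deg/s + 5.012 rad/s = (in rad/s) 5.058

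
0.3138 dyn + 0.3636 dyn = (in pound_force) 1.523e-06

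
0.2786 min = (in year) 5.301e-07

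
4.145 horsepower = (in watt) 3091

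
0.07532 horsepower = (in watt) 56.17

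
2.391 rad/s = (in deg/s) 137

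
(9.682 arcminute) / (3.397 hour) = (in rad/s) 2.303e-07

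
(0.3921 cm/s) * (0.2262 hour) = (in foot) 10.48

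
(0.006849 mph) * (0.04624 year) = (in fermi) 4.465e+18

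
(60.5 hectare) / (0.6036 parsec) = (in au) 2.171e-22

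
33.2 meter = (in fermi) 3.32e+16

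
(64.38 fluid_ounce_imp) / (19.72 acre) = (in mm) 2.292e-05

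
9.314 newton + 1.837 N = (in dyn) 1.115e+06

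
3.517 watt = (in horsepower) 0.004716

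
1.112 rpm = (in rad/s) 0.1164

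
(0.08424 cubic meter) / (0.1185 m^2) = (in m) 0.7109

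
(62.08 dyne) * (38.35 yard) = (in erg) 2.177e+05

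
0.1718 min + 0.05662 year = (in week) 2.952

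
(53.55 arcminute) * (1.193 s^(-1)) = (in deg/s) 1.065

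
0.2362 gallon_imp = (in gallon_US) 0.2837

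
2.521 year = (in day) 920.2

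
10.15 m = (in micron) 1.015e+07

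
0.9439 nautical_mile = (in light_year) 1.848e-13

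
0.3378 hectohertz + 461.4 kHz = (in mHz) 4.614e+08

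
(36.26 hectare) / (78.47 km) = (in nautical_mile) 0.002495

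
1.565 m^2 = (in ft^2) 16.85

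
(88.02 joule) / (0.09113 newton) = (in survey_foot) 3169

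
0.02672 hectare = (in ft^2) 2876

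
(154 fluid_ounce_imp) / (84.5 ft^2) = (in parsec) 1.806e-20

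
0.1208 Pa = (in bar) 1.208e-06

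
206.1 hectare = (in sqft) 2.218e+07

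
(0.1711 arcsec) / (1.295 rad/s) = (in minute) 1.068e-08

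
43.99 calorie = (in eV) 1.149e+21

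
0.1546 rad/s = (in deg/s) 8.858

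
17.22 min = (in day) 0.01196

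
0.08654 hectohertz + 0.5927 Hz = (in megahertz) 9.247e-06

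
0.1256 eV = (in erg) 2.012e-13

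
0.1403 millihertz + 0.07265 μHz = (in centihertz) 0.01404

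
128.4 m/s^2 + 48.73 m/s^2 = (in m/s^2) 177.1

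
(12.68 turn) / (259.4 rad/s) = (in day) 3.555e-06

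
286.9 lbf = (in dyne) 1.276e+08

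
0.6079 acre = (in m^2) 2460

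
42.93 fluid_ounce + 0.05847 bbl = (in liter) 10.57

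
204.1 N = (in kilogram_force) 20.81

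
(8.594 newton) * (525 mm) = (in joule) 4.512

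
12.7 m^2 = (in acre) 0.003138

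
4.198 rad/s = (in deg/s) 240.5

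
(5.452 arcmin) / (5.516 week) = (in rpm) 4.54e-09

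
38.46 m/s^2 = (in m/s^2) 38.46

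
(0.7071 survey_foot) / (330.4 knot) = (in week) 2.097e-09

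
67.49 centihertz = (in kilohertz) 0.0006749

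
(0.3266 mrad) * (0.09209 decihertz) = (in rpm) 2.872e-05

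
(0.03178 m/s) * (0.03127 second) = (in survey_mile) 6.175e-07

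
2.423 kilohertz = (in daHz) 242.3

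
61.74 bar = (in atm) 60.93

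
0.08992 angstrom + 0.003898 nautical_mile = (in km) 0.007219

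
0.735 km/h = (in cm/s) 20.42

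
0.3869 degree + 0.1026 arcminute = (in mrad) 6.783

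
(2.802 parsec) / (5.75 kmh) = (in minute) 9.022e+14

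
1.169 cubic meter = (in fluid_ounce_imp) 4.114e+04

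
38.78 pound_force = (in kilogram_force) 17.59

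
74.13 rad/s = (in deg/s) 4247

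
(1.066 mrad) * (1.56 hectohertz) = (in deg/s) 9.528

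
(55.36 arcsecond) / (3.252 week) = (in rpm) 1.303e-09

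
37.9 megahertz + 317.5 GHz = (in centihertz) 3.175e+13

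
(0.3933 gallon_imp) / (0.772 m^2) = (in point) 6.565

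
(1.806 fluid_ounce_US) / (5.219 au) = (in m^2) 6.841e-17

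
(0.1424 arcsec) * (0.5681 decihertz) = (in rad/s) 3.922e-08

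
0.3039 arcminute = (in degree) 0.005065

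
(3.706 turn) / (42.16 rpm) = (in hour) 0.001465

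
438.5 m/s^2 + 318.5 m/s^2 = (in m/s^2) 757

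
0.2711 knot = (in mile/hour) 0.312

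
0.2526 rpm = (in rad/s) 0.02645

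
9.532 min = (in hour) 0.1589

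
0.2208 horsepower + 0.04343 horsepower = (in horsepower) 0.2642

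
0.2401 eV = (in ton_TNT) 9.194e-30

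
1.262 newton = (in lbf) 0.2837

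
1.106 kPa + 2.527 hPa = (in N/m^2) 1359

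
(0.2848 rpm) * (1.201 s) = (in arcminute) 123.1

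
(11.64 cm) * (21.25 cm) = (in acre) 6.112e-06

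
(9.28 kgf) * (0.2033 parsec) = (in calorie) 1.364e+17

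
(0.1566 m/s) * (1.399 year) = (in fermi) 6.909e+21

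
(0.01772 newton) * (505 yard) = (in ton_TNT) 1.956e-09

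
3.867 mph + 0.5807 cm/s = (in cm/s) 173.5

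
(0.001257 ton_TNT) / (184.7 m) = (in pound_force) 6401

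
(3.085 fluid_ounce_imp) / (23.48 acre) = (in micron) 0.0009225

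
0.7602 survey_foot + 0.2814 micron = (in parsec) 7.509e-18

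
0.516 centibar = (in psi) 0.07484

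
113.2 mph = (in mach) 0.1486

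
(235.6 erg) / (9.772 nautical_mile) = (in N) 1.302e-09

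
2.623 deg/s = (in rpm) 0.4372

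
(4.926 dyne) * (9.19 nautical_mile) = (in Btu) 0.0007946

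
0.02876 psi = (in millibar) 1.983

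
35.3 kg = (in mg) 3.53e+07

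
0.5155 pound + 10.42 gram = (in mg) 2.442e+05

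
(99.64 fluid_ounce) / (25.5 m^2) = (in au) 7.725e-16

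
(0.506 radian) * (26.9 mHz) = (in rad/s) 0.01361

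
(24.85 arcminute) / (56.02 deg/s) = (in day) 8.557e-08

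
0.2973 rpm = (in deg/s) 1.784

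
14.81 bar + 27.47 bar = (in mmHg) 3.171e+04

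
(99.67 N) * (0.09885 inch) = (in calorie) 0.05981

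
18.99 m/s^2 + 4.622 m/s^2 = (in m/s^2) 23.61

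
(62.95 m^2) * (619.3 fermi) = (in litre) 3.898e-08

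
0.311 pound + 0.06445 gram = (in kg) 0.1411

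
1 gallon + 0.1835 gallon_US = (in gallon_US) 1.183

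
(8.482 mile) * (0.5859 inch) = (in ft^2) 2187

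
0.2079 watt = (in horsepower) 0.0002788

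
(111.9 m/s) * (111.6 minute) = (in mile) 465.6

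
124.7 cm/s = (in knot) 2.424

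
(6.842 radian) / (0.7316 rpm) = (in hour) 0.02481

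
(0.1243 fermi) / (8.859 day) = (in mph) 3.633e-22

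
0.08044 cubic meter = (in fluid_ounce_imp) 2831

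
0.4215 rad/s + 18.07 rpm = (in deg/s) 132.6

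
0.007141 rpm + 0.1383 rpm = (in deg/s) 0.8726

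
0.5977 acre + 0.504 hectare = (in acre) 1.843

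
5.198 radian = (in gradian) 330.9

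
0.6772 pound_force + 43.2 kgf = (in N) 426.7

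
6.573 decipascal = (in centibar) 0.0006573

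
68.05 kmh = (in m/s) 18.9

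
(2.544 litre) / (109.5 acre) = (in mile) 3.567e-12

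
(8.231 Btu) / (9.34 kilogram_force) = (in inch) 3733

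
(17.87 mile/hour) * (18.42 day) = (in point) 3.604e+10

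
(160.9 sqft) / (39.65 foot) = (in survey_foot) 4.058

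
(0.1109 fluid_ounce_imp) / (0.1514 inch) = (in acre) 2.025e-07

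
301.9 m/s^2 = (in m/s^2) 301.9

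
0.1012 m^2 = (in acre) 2.501e-05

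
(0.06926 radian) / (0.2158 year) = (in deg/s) 5.831e-07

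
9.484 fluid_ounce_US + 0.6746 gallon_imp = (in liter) 3.347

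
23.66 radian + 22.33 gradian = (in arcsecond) 4.953e+06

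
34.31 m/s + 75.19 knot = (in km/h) 262.8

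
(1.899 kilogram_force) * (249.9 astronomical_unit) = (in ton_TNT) 1.664e+05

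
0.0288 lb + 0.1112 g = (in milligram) 1.317e+04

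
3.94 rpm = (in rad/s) 0.4126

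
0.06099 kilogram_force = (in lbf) 0.1345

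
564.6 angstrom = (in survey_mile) 3.508e-11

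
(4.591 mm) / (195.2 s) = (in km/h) 8.467e-05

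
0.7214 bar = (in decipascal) 7.214e+05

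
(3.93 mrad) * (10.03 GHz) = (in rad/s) 3.942e+07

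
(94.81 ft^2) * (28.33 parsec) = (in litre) 7.7e+21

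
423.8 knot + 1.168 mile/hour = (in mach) 0.6418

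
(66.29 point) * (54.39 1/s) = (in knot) 2.472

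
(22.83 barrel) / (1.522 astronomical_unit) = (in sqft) 1.716e-10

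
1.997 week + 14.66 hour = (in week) 2.084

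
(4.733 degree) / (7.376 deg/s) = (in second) 0.6417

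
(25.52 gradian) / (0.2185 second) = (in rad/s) 1.835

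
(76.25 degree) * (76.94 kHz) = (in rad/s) 1.024e+05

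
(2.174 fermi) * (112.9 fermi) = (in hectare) 2.454e-32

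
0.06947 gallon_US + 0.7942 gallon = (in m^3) 0.003269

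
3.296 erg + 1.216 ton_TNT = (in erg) 5.088e+16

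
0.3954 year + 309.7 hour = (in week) 22.46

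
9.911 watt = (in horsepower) 0.01329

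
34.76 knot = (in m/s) 17.88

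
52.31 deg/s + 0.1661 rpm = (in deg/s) 53.31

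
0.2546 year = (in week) 13.28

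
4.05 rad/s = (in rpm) 38.67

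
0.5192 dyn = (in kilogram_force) 5.294e-07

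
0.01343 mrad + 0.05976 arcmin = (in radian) 3.081e-05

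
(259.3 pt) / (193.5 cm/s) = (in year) 1.499e-09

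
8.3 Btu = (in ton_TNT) 2.093e-06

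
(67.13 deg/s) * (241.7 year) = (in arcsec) 1.842e+15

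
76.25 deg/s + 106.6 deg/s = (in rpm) 30.48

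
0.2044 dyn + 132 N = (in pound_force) 29.67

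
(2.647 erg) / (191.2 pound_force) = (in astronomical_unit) 2.08e-21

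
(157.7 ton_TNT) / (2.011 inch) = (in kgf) 1.317e+12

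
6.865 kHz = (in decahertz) 686.5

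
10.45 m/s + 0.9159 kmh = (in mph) 23.95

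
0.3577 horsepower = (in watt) 266.7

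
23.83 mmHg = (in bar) 0.03177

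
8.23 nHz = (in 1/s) 8.23e-09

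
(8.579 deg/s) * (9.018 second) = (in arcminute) 4642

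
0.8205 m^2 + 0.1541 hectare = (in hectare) 0.1542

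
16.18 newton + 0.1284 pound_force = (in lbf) 3.766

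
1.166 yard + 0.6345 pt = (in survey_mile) 0.0006626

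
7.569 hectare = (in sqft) 8.147e+05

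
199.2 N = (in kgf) 20.31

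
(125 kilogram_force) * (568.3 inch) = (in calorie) 4229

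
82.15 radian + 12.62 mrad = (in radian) 82.16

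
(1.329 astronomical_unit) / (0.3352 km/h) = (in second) 2.135e+12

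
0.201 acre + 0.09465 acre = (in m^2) 1196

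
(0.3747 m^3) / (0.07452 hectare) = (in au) 3.361e-15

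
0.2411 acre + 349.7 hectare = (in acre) 864.4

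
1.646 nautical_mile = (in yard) 3334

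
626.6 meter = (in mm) 6.266e+05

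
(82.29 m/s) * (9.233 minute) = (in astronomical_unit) 3.047e-07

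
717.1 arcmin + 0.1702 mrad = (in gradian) 13.29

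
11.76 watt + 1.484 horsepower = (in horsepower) 1.5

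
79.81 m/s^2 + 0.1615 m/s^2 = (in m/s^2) 79.97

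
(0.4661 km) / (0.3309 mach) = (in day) 4.788e-05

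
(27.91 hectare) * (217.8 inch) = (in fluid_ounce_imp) 5.434e+10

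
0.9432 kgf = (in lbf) 2.079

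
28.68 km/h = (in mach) 0.0234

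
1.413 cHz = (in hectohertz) 0.0001413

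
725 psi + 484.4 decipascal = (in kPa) 4999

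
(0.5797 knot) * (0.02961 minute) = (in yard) 0.5794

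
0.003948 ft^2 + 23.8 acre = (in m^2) 9.632e+04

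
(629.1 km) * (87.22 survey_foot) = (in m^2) 1.672e+07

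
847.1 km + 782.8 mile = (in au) 1.408e-05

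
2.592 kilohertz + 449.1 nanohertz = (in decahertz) 259.2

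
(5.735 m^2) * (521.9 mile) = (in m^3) 4.817e+06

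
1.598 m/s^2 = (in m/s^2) 1.598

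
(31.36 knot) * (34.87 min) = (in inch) 1.329e+06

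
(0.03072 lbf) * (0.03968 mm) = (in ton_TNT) 1.296e-15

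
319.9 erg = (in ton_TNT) 7.646e-15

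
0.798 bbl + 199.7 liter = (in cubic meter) 0.3266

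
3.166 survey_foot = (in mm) 965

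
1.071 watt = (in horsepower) 0.001436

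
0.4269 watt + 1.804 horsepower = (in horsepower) 1.805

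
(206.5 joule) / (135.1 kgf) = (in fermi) 1.559e+14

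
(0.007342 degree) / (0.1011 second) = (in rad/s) 0.001267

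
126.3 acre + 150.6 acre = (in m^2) 1.121e+06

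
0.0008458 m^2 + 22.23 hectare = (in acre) 54.93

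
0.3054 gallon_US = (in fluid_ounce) 39.09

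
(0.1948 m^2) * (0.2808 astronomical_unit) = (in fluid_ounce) 2.767e+14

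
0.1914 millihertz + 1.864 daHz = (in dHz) 186.4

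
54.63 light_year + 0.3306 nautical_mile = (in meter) 5.168e+17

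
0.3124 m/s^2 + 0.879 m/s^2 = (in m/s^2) 1.191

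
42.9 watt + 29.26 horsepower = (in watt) 2.186e+04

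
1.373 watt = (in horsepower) 0.001841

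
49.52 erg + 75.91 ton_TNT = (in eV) 1.982e+30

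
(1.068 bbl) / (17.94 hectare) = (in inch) 3.726e-05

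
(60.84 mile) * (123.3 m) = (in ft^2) 1.299e+08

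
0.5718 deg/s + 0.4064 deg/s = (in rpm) 0.163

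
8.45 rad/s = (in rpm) 80.69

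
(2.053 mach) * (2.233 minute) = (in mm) 9.366e+07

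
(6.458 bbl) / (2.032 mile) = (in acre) 7.758e-08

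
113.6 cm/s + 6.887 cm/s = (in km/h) 4.338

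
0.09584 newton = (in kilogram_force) 0.009773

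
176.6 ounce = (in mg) 5.007e+06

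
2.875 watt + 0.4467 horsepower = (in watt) 336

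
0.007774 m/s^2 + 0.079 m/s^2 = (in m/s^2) 0.08677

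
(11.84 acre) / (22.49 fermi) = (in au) 1.424e+07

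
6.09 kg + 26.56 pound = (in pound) 39.99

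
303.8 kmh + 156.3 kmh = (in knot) 248.4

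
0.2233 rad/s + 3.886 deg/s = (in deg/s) 16.68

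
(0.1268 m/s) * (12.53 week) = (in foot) 3.153e+06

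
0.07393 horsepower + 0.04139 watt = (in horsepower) 0.07399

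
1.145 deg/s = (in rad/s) 0.01998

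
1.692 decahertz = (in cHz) 1692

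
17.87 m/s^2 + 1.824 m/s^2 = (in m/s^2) 19.69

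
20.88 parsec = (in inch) 2.537e+19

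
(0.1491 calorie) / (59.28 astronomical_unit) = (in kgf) 7.173e-15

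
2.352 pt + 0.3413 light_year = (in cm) 3.229e+17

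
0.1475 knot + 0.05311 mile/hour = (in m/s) 0.09962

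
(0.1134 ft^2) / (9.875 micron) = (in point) 3.024e+06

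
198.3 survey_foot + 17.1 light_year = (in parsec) 5.243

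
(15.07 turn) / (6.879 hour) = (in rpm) 0.03651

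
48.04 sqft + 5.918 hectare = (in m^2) 5.918e+04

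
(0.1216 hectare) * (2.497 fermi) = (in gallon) 8.021e-10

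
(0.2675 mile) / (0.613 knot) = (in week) 0.002257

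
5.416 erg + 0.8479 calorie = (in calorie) 0.8479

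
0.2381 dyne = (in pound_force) 5.353e-07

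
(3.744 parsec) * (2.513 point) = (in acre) 2.531e+10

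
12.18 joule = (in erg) 1.218e+08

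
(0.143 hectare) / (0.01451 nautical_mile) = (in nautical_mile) 0.02873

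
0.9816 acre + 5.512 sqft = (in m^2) 3973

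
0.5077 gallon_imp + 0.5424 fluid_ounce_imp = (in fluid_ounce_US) 78.57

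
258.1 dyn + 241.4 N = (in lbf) 54.27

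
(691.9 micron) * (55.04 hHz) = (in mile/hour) 8.519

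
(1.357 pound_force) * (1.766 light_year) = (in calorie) 2.41e+16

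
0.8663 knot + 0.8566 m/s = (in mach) 0.003825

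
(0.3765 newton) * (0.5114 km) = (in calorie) 46.02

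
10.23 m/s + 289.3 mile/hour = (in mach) 0.4099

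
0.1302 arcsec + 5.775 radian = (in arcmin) 1.985e+04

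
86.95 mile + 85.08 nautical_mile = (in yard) 3.254e+05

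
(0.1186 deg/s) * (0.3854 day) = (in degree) 3949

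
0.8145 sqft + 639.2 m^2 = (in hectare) 0.06393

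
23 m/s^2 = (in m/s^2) 23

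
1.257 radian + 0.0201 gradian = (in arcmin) 4322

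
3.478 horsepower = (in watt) 2594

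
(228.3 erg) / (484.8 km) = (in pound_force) 1.059e-11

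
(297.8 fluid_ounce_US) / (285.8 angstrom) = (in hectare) 30.82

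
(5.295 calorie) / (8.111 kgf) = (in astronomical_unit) 1.862e-12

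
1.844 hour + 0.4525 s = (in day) 0.07684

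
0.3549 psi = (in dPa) 2.447e+04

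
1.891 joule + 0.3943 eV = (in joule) 1.891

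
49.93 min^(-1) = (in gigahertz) 8.322e-10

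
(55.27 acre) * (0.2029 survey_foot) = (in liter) 1.383e+07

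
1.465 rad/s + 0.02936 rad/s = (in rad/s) 1.494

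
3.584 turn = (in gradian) 1434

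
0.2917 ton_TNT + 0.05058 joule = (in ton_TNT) 0.2917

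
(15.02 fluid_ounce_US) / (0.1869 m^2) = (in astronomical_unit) 1.589e-14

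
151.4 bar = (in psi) 2196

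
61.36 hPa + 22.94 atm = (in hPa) 2.331e+04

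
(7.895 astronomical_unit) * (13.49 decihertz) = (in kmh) 5.736e+12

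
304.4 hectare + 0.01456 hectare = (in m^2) 3.044e+06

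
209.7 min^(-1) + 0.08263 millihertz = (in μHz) 3.495e+06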